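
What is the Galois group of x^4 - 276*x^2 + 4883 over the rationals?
Gal(K/Q) = V_4 (Klein four-group, Z/2Z × Z/2Z)

f factors as (x^2 - 19)(x^2 - 257), so the splitting field is K = Q(sqrt(19), sqrt(257)). The elements 19, 257, 4883 are all non-squares in Q, so sqrt(19) and sqrt(257) generate independent quadratic extensions. Thus [K:Q] = 4 and Gal(K/Q) is generated by the two order-2 automorphisms sqrt(19) ↦ -sqrt(19) and sqrt(257) ↦ -sqrt(257), giving V_4.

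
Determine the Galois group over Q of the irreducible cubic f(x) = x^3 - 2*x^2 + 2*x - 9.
Gal(K/Q) = S_3 (symmetric group of order 6)

Compute the discriminant of x^3 + (-2)*x^2 + (2)*x + (-9): Δ = -1843. Since Δ is not a rational square, the Galois group is not contained in A_3; it must be the full S_3 (irreducibility of the cubic rules out anything smaller).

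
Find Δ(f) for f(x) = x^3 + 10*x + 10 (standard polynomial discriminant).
Δ = -6700

For a depressed cubic x^3 + p x + q the discriminant is Δ = -4 p^3 - 27 q^2 = -4*(10)^3 - 27*(10)^2 = -4000 - 2700 = -6700.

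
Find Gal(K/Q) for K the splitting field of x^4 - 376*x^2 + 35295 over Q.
Gal(K/Q) = V_4 (Klein four-group, Z/2Z × Z/2Z)

f factors as (x^2 - 195)(x^2 - 181), so the splitting field is K = Q(sqrt(195), sqrt(181)). The elements 195, 181, 35295 are all non-squares in Q, so sqrt(195) and sqrt(181) generate independent quadratic extensions. Thus [K:Q] = 4 and Gal(K/Q) is generated by the two order-2 automorphisms sqrt(195) ↦ -sqrt(195) and sqrt(181) ↦ -sqrt(181), giving V_4.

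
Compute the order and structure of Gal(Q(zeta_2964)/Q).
|Gal(Q(zeta_2964)/Q)| = phi(2964) = 864; group ≅ (Z/2964Z)^* ≅ Z/2Z × Z/2Z × Z/12Z × Z/18Z

The n-th cyclotomic polynomial Φ_2964(x) is the minimal polynomial of zeta_2964 over Q and has degree phi(2964) = 864. So Q(zeta_2964) is a degree-864 Galois extension with Galois group (Z/2964Z)^*. By CRT, (Z/2964Z)^* ≅ (Z/4Z)^* × (Z/3Z)^* × (Z/13Z)^* × (Z/19Z)^*. Each prime-power unit group is (Z/4Z)^* ≅ Z/2Z; (Z/3Z)^* ≅ Z/2Z; (Z/13Z)^* ≅ Z/12Z; (Z/19Z)^* ≅ Z/18Z. Hence Gal(Q(zeta_2964)/Q) ≅ Z/2Z × Z/2Z × Z/12Z × Z/18Z.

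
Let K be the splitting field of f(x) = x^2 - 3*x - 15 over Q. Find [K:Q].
[K:Q] = 2

The discriminant of x^2 + (-3)*x + (-15) is b^2 - 4c = 9 - (-60) = 69. Since 69 is not a perfect square in Q, the polynomial is irreducible over Q. Its two roots generate a degree-2 extension, so [K:Q] = 2.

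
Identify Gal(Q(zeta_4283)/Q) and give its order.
|Gal(Q(zeta_4283)/Q)| = phi(4283) = 4282; group ≅ (Z/4283Z)^* ≅ Z/4282Z

The n-th cyclotomic polynomial Φ_4283(x) is the minimal polynomial of zeta_4283 over Q and has degree phi(4283) = 4282. So Q(zeta_4283) is a degree-4282 Galois extension with Galois group (Z/4283Z)^*. (Z/4283Z)^* is cyclic since 4283 is an odd prime power (or 4). Hence Gal(Q(zeta_4283)/Q) ≅ Z/4282Z.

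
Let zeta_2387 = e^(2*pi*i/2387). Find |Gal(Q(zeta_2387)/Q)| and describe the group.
|Gal(Q(zeta_2387)/Q)| = phi(2387) = 1800; group ≅ (Z/2387Z)^* ≅ Z/6Z × Z/10Z × Z/30Z

The n-th cyclotomic polynomial Φ_2387(x) is the minimal polynomial of zeta_2387 over Q and has degree phi(2387) = 1800. So Q(zeta_2387) is a degree-1800 Galois extension with Galois group (Z/2387Z)^*. By CRT, (Z/2387Z)^* ≅ (Z/7Z)^* × (Z/11Z)^* × (Z/31Z)^*. Each prime-power unit group is (Z/7Z)^* ≅ Z/6Z; (Z/11Z)^* ≅ Z/10Z; (Z/31Z)^* ≅ Z/30Z. Hence Gal(Q(zeta_2387)/Q) ≅ Z/6Z × Z/10Z × Z/30Z.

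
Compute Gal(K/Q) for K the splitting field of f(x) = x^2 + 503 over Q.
Gal(K/Q) = Z/2Z (cyclic of order 2)

x^2 + 503 is irreducible over Q since -503 is not a rational square. The splitting field Q(sqrt(-503)) has degree 2 over Q, and its unique nontrivial automorphism is sqrt(-503) ↦ -sqrt(-503). Hence Gal(Q(sqrt(-503))/Q) = Z/2Z.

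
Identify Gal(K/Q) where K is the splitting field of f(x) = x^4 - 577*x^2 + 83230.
Gal(K/Q) = V_4 (Klein four-group, Z/2Z × Z/2Z)

f factors as (x^2 - 290)(x^2 - 287), so the splitting field is K = Q(sqrt(290), sqrt(287)). The elements 290, 287, 83230 are all non-squares in Q, so sqrt(290) and sqrt(287) generate independent quadratic extensions. Thus [K:Q] = 4 and Gal(K/Q) is generated by the two order-2 automorphisms sqrt(290) ↦ -sqrt(290) and sqrt(287) ↦ -sqrt(287), giving V_4.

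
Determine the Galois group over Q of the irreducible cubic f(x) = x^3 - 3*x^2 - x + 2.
Gal(K/Q) = S_3 (symmetric group of order 6)

Compute the discriminant of x^3 + (-3)*x^2 + (-1)*x + (2): Δ = 229. Since Δ is not a rational square, the Galois group is not contained in A_3; it must be the full S_3 (irreducibility of the cubic rules out anything smaller).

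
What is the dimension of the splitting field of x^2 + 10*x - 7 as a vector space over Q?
[K:Q] = 2

The discriminant of x^2 + (10)*x + (-7) is b^2 - 4c = 100 - (-28) = 128. Since 128 is not a perfect square in Q, the polynomial is irreducible over Q. Its two roots generate a degree-2 extension, so [K:Q] = 2.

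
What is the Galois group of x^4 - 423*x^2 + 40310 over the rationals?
Gal(K/Q) = V_4 (Klein four-group, Z/2Z × Z/2Z)

f factors as (x^2 - 278)(x^2 - 145), so the splitting field is K = Q(sqrt(278), sqrt(145)). The elements 278, 145, 40310 are all non-squares in Q, so sqrt(278) and sqrt(145) generate independent quadratic extensions. Thus [K:Q] = 4 and Gal(K/Q) is generated by the two order-2 automorphisms sqrt(278) ↦ -sqrt(278) and sqrt(145) ↦ -sqrt(145), giving V_4.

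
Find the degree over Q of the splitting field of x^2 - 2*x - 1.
[K:Q] = 2

The discriminant of x^2 + (-2)*x + (-1) is b^2 - 4c = 4 - (-4) = 8. Since 8 is not a perfect square in Q, the polynomial is irreducible over Q. Its two roots generate a degree-2 extension, so [K:Q] = 2.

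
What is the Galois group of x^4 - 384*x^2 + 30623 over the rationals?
Gal(K/Q) = V_4 (Klein four-group, Z/2Z × Z/2Z)

f factors as (x^2 - 113)(x^2 - 271), so the splitting field is K = Q(sqrt(113), sqrt(271)). The elements 113, 271, 30623 are all non-squares in Q, so sqrt(113) and sqrt(271) generate independent quadratic extensions. Thus [K:Q] = 4 and Gal(K/Q) is generated by the two order-2 automorphisms sqrt(113) ↦ -sqrt(113) and sqrt(271) ↦ -sqrt(271), giving V_4.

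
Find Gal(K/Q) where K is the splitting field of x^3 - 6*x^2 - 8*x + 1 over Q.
Gal(K/Q) = S_3 (symmetric group of order 6)

Compute the discriminant of x^3 + (-6)*x^2 + (-8)*x + (1): Δ = 6053. Since Δ is not a rational square, the Galois group is not contained in A_3; it must be the full S_3 (irreducibility of the cubic rules out anything smaller).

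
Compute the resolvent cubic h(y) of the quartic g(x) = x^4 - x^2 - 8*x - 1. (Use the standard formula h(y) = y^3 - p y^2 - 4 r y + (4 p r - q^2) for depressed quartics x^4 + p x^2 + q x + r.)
h(y) = y^3 + y^2 + 4*y - 60

Identify coefficients: p = -1, q = -8, r = -1.
Plug into h(y) = y^3 - p y^2 - 4 r y + (4 p r - q^2):
  h(y) = y^3 - (-1) y^2 - 4*(-1) y + (4*(-1)*(-1) - (-8)^2)
       = y^3 + (1) y^2 + (4) y + (-60).
Simplifying: h(y) = y^3 + y^2 + 4*y - 60.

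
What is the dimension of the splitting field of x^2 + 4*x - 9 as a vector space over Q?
[K:Q] = 2

The discriminant of x^2 + (4)*x + (-9) is b^2 - 4c = 16 - (-36) = 52. Since 52 is not a perfect square in Q, the polynomial is irreducible over Q. Its two roots generate a degree-2 extension, so [K:Q] = 2.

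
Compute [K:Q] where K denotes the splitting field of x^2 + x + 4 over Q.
[K:Q] = 2

The discriminant of x^2 + (1)*x + (4) is b^2 - 4c = 1 - (16) = -15. Since -15 is not a perfect square in Q, the polynomial is irreducible over Q. Its two roots generate a degree-2 extension, so [K:Q] = 2.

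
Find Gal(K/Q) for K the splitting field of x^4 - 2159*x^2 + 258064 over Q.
Gal(K/Q) = Z/2Z (cyclic of order 2)

f factors as (x^2 - 2032)(x^2 - 127), so the splitting field is K = Q(sqrt(2032), sqrt(127)). The squarefree part of 2032 is 127 and the squarefree part of 127 is also 127, so sqrt(2032) and sqrt(127) are both rational multiples of sqrt(127). Hence Q(sqrt(2032)) = Q(sqrt(127)) = Q(sqrt(127)), and the splitting field collapses to a single degree-2 extension with Galois group Z/2Z.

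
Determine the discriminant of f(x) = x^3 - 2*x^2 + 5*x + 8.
Δ = -3312

For x^3 + a x^2 + b x + c the discriminant is Δ = 18 a b c - 4 a^3 c + a^2 b^2 - 4 b^3 - 27 c^2.
Plug a = -2, b = 5, c = 8:
  18*(-2)*(5)*(8) - 4*(-2)^3*(8) + (-2)^2*(5)^2 - 4*(5)^3 - 27*(8)^2
  = -1440 + (256) + 100 + (-500) + (-1728)
  = -3312.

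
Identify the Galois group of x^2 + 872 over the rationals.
Gal(K/Q) = Z/2Z (cyclic of order 2)

x^2 + 872 is irreducible over Q since -872 is not a rational square. The splitting field Q(sqrt(-872)) has degree 2 over Q, and its unique nontrivial automorphism is sqrt(-872) ↦ -sqrt(-872). Hence Gal(Q(sqrt(-872))/Q) = Z/2Z.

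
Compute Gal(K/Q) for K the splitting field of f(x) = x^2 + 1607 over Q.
Gal(K/Q) = Z/2Z (cyclic of order 2)

x^2 + 1607 is irreducible over Q since -1607 is not a rational square. The splitting field Q(sqrt(-1607)) has degree 2 over Q, and its unique nontrivial automorphism is sqrt(-1607) ↦ -sqrt(-1607). Hence Gal(Q(sqrt(-1607))/Q) = Z/2Z.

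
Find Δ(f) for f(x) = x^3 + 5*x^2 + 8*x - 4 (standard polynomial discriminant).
Δ = -1760

For x^3 + a x^2 + b x + c the discriminant is Δ = 18 a b c - 4 a^3 c + a^2 b^2 - 4 b^3 - 27 c^2.
Plug a = 5, b = 8, c = -4:
  18*(5)*(8)*(-4) - 4*(5)^3*(-4) + (5)^2*(8)^2 - 4*(8)^3 - 27*(-4)^2
  = -2880 + (2000) + 1600 + (-2048) + (-432)
  = -1760.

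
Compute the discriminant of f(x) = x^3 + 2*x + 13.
Δ = -4595

For a depressed cubic x^3 + p x + q the discriminant is Δ = -4 p^3 - 27 q^2 = -4*(2)^3 - 27*(13)^2 = -32 - 4563 = -4595.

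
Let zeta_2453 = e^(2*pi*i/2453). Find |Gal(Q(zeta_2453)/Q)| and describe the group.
|Gal(Q(zeta_2453)/Q)| = phi(2453) = 2220; group ≅ (Z/2453Z)^* ≅ Z/10Z × Z/222Z

The n-th cyclotomic polynomial Φ_2453(x) is the minimal polynomial of zeta_2453 over Q and has degree phi(2453) = 2220. So Q(zeta_2453) is a degree-2220 Galois extension with Galois group (Z/2453Z)^*. By CRT, (Z/2453Z)^* ≅ (Z/11Z)^* × (Z/223Z)^*. Each prime-power unit group is (Z/11Z)^* ≅ Z/10Z; (Z/223Z)^* ≅ Z/222Z. Hence Gal(Q(zeta_2453)/Q) ≅ Z/10Z × Z/222Z.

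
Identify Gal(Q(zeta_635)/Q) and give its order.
|Gal(Q(zeta_635)/Q)| = phi(635) = 504; group ≅ (Z/635Z)^* ≅ Z/4Z × Z/126Z

The n-th cyclotomic polynomial Φ_635(x) is the minimal polynomial of zeta_635 over Q and has degree phi(635) = 504. So Q(zeta_635) is a degree-504 Galois extension with Galois group (Z/635Z)^*. By CRT, (Z/635Z)^* ≅ (Z/5Z)^* × (Z/127Z)^*. Each prime-power unit group is (Z/5Z)^* ≅ Z/4Z; (Z/127Z)^* ≅ Z/126Z. Hence Gal(Q(zeta_635)/Q) ≅ Z/4Z × Z/126Z.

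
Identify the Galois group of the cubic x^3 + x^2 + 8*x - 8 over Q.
Gal(K/Q) = S_3 (symmetric group of order 6)

Compute the discriminant of x^3 + (1)*x^2 + (8)*x + (-8): Δ = -4832. Since Δ is not a rational square, the Galois group is not contained in A_3; it must be the full S_3 (irreducibility of the cubic rules out anything smaller).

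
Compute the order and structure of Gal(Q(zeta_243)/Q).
|Gal(Q(zeta_243)/Q)| = phi(243) = 162; group ≅ (Z/243Z)^* ≅ Z/162Z

The n-th cyclotomic polynomial Φ_243(x) is the minimal polynomial of zeta_243 over Q and has degree phi(243) = 162. So Q(zeta_243) is a degree-162 Galois extension with Galois group (Z/243Z)^*. (Z/243Z)^* is cyclic since 243 is an odd prime power (or 4). Hence Gal(Q(zeta_243)/Q) ≅ Z/162Z.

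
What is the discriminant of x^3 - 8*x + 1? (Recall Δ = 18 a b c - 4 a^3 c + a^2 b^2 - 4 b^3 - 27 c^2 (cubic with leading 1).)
Δ = 2021

For x^3 + a x^2 + b x + c the discriminant is Δ = 18 a b c - 4 a^3 c + a^2 b^2 - 4 b^3 - 27 c^2.
Plug a = 0, b = -8, c = 1:
  18*(0)*(-8)*(1) - 4*(0)^3*(1) + (0)^2*(-8)^2 - 4*(-8)^3 - 27*(1)^2
  = 0 + (0) + 0 + (2048) + (-27)
  = 2021.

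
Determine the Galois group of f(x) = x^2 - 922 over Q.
Gal(K/Q) = Z/2Z (cyclic of order 2)

x^2 - 922 is irreducible over Q since 922 is not a rational square. The splitting field Q(sqrt(922)) has degree 2 over Q, and its unique nontrivial automorphism is sqrt(922) ↦ -sqrt(922). Hence Gal(Q(sqrt(922))/Q) = Z/2Z.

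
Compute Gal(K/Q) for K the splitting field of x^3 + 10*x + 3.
Gal(K/Q) = S_3 (symmetric group of order 6)

Compute the discriminant of x^3 + (0)*x^2 + (10)*x + (3): Δ = -4243. Since Δ is not a rational square, the Galois group is not contained in A_3; it must be the full S_3 (irreducibility of the cubic rules out anything smaller).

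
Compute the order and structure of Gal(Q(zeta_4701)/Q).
|Gal(Q(zeta_4701)/Q)| = phi(4701) = 3132; group ≅ (Z/4701Z)^* ≅ Z/2Z × Z/1566Z

The n-th cyclotomic polynomial Φ_4701(x) is the minimal polynomial of zeta_4701 over Q and has degree phi(4701) = 3132. So Q(zeta_4701) is a degree-3132 Galois extension with Galois group (Z/4701Z)^*. By CRT, (Z/4701Z)^* ≅ (Z/3Z)^* × (Z/1567Z)^*. Each prime-power unit group is (Z/3Z)^* ≅ Z/2Z; (Z/1567Z)^* ≅ Z/1566Z. Hence Gal(Q(zeta_4701)/Q) ≅ Z/2Z × Z/1566Z.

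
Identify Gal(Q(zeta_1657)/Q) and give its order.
|Gal(Q(zeta_1657)/Q)| = phi(1657) = 1656; group ≅ (Z/1657Z)^* ≅ Z/1656Z

The n-th cyclotomic polynomial Φ_1657(x) is the minimal polynomial of zeta_1657 over Q and has degree phi(1657) = 1656. So Q(zeta_1657) is a degree-1656 Galois extension with Galois group (Z/1657Z)^*. (Z/1657Z)^* is cyclic since 1657 is an odd prime power (or 4). Hence Gal(Q(zeta_1657)/Q) ≅ Z/1656Z.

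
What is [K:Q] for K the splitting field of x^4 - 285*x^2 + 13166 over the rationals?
[K:Q] = 4

f factors as (x^2 - 227)(x^2 - 58); the splitting field is K = Q(sqrt(227), sqrt(58)). Since 227, 58, and 13166 are all non-squares in Q, the three subfields Q(sqrt(227)), Q(sqrt(58)), Q(sqrt(13166)) are distinct degree-2 extensions, so [K:Q] = 4 (Klein four Galois group).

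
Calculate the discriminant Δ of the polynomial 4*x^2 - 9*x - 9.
Δ = 225

For a quadratic a x^2 + b x + c the discriminant is Δ = b^2 - 4ac = (-9)^2 - 4*(4)*(-9) = 81 - (-144) = 225.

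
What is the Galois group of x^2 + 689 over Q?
Gal(K/Q) = Z/2Z (cyclic of order 2)

x^2 + 689 is irreducible over Q since -689 is not a rational square. The splitting field Q(sqrt(-689)) has degree 2 over Q, and its unique nontrivial automorphism is sqrt(-689) ↦ -sqrt(-689). Hence Gal(Q(sqrt(-689))/Q) = Z/2Z.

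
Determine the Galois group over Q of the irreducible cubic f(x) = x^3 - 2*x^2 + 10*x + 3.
Gal(K/Q) = S_3 (symmetric group of order 6)

Compute the discriminant of x^3 + (-2)*x^2 + (10)*x + (3): Δ = -4827. Since Δ is not a rational square, the Galois group is not contained in A_3; it must be the full S_3 (irreducibility of the cubic rules out anything smaller).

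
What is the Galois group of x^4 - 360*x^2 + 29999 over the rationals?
Gal(K/Q) = V_4 (Klein four-group, Z/2Z × Z/2Z)

f factors as (x^2 - 131)(x^2 - 229), so the splitting field is K = Q(sqrt(131), sqrt(229)). The elements 131, 229, 29999 are all non-squares in Q, so sqrt(131) and sqrt(229) generate independent quadratic extensions. Thus [K:Q] = 4 and Gal(K/Q) is generated by the two order-2 automorphisms sqrt(131) ↦ -sqrt(131) and sqrt(229) ↦ -sqrt(229), giving V_4.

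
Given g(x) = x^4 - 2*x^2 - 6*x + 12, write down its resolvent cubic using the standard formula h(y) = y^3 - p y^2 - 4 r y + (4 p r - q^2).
h(y) = y^3 + 2*y^2 - 48*y - 132

Identify coefficients: p = -2, q = -6, r = 12.
Plug into h(y) = y^3 - p y^2 - 4 r y + (4 p r - q^2):
  h(y) = y^3 - (-2) y^2 - 4*(12) y + (4*(-2)*(12) - (-6)^2)
       = y^3 + (2) y^2 + (-48) y + (-132).
Simplifying: h(y) = y^3 + 2*y^2 - 48*y - 132.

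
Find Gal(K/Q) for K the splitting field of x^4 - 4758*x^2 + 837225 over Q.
Gal(K/Q) = Z/2Z (cyclic of order 2)

f factors as (x^2 - 183)(x^2 - 4575), so the splitting field is K = Q(sqrt(183), sqrt(4575)). The squarefree part of 183 is 183 and the squarefree part of 4575 is also 183, so sqrt(183) and sqrt(4575) are both rational multiples of sqrt(183). Hence Q(sqrt(183)) = Q(sqrt(4575)) = Q(sqrt(183)), and the splitting field collapses to a single degree-2 extension with Galois group Z/2Z.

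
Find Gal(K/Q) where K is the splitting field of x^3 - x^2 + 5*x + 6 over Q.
Gal(K/Q) = S_3 (symmetric group of order 6)

Compute the discriminant of x^3 + (-1)*x^2 + (5)*x + (6): Δ = -1963. Since Δ is not a rational square, the Galois group is not contained in A_3; it must be the full S_3 (irreducibility of the cubic rules out anything smaller).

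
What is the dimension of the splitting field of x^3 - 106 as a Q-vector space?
[K:Q] = 6

x^3 - 106 has one real root r = 106^(1/3) and two complex roots r*zeta_3, r*zeta_3^2 where zeta_3 = e^(2*pi*i/3). The splitting field is Q(r, zeta_3). [Q(r):Q] = 3 and [Q(zeta_3):Q] = 2 with gcd = 1, so [Q(r, zeta_3):Q] = 3 * 2 = 6.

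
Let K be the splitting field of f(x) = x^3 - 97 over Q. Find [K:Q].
[K:Q] = 6

x^3 - 97 has one real root r = 97^(1/3) and two complex roots r*zeta_3, r*zeta_3^2 where zeta_3 = e^(2*pi*i/3). The splitting field is Q(r, zeta_3). [Q(r):Q] = 3 and [Q(zeta_3):Q] = 2 with gcd = 1, so [Q(r, zeta_3):Q] = 3 * 2 = 6.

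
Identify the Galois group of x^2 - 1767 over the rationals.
Gal(K/Q) = Z/2Z (cyclic of order 2)

x^2 - 1767 is irreducible over Q since 1767 is not a rational square. The splitting field Q(sqrt(1767)) has degree 2 over Q, and its unique nontrivial automorphism is sqrt(1767) ↦ -sqrt(1767). Hence Gal(Q(sqrt(1767))/Q) = Z/2Z.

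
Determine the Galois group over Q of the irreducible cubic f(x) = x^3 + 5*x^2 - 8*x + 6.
Gal(K/Q) = S_3 (symmetric group of order 6)

Compute the discriminant of x^3 + (5)*x^2 + (-8)*x + (6): Δ = -4644. Since Δ is not a rational square, the Galois group is not contained in A_3; it must be the full S_3 (irreducibility of the cubic rules out anything smaller).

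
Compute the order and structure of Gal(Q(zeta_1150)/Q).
|Gal(Q(zeta_1150)/Q)| = phi(1150) = 440; group ≅ (Z/1150Z)^* ≅ Z/20Z × Z/22Z

The n-th cyclotomic polynomial Φ_1150(x) is the minimal polynomial of zeta_1150 over Q and has degree phi(1150) = 440. So Q(zeta_1150) is a degree-440 Galois extension with Galois group (Z/1150Z)^*. By CRT, (Z/1150Z)^* ≅ (Z/2Z)^* × (Z/25Z)^* × (Z/23Z)^*. Each prime-power unit group is (Z/2Z)^* ≅ trivial group (order 1); (Z/25Z)^* ≅ Z/20Z; (Z/23Z)^* ≅ Z/22Z. Hence Gal(Q(zeta_1150)/Q) ≅ Z/20Z × Z/22Z.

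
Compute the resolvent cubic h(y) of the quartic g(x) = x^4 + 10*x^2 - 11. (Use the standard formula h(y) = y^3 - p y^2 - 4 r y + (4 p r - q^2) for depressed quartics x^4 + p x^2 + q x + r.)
h(y) = y^3 - 10*y^2 + 44*y - 440

Identify coefficients: p = 10, q = 0, r = -11.
Plug into h(y) = y^3 - p y^2 - 4 r y + (4 p r - q^2):
  h(y) = y^3 - (10) y^2 - 4*(-11) y + (4*(10)*(-11) - (0)^2)
       = y^3 + (-10) y^2 + (44) y + (-440).
Simplifying: h(y) = y^3 - 10*y^2 + 44*y - 440.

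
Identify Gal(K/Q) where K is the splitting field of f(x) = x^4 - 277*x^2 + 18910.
Gal(K/Q) = V_4 (Klein four-group, Z/2Z × Z/2Z)

f factors as (x^2 - 122)(x^2 - 155), so the splitting field is K = Q(sqrt(122), sqrt(155)). The elements 122, 155, 18910 are all non-squares in Q, so sqrt(122) and sqrt(155) generate independent quadratic extensions. Thus [K:Q] = 4 and Gal(K/Q) is generated by the two order-2 automorphisms sqrt(122) ↦ -sqrt(122) and sqrt(155) ↦ -sqrt(155), giving V_4.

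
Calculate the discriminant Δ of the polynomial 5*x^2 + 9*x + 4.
Δ = 1

For a quadratic a x^2 + b x + c the discriminant is Δ = b^2 - 4ac = (9)^2 - 4*(5)*(4) = 81 - (80) = 1.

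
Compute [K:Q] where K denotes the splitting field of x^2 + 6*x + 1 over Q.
[K:Q] = 2

The discriminant of x^2 + (6)*x + (1) is b^2 - 4c = 36 - (4) = 32. Since 32 is not a perfect square in Q, the polynomial is irreducible over Q. Its two roots generate a degree-2 extension, so [K:Q] = 2.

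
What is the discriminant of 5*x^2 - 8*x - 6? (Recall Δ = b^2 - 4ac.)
Δ = 184

For a quadratic a x^2 + b x + c the discriminant is Δ = b^2 - 4ac = (-8)^2 - 4*(5)*(-6) = 64 - (-120) = 184.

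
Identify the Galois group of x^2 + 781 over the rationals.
Gal(K/Q) = Z/2Z (cyclic of order 2)

x^2 + 781 is irreducible over Q since -781 is not a rational square. The splitting field Q(sqrt(-781)) has degree 2 over Q, and its unique nontrivial automorphism is sqrt(-781) ↦ -sqrt(-781). Hence Gal(Q(sqrt(-781))/Q) = Z/2Z.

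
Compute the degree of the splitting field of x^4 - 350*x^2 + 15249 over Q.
[K:Q] = 4

f factors as (x^2 - 51)(x^2 - 299); the splitting field is K = Q(sqrt(51), sqrt(299)). Since 51, 299, and 15249 are all non-squares in Q, the three subfields Q(sqrt(51)), Q(sqrt(299)), Q(sqrt(15249)) are distinct degree-2 extensions, so [K:Q] = 4 (Klein four Galois group).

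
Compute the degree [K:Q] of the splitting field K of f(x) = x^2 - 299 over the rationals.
[K:Q] = 2

The polynomial x^2 - 299 is irreducible over Q since 299 is not a perfect square. Its splitting field is Q(sqrt(299)), which has degree 2 over Q.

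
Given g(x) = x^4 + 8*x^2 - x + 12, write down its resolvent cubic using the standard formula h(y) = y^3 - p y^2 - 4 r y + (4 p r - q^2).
h(y) = y^3 - 8*y^2 - 48*y + 383

Identify coefficients: p = 8, q = -1, r = 12.
Plug into h(y) = y^3 - p y^2 - 4 r y + (4 p r - q^2):
  h(y) = y^3 - (8) y^2 - 4*(12) y + (4*(8)*(12) - (-1)^2)
       = y^3 + (-8) y^2 + (-48) y + (383).
Simplifying: h(y) = y^3 - 8*y^2 - 48*y + 383.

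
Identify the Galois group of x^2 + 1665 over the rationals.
Gal(K/Q) = Z/2Z (cyclic of order 2)

x^2 + 1665 is irreducible over Q since -1665 is not a rational square. The splitting field Q(sqrt(-1665)) has degree 2 over Q, and its unique nontrivial automorphism is sqrt(-1665) ↦ -sqrt(-1665). Hence Gal(Q(sqrt(-1665))/Q) = Z/2Z.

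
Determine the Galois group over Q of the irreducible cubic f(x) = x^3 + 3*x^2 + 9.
Gal(K/Q) = S_3 (symmetric group of order 6)

Compute the discriminant of x^3 + (3)*x^2 + (0)*x + (9): Δ = -3159. Since Δ is not a rational square, the Galois group is not contained in A_3; it must be the full S_3 (irreducibility of the cubic rules out anything smaller).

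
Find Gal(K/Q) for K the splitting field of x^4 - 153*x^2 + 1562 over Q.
Gal(K/Q) = V_4 (Klein four-group, Z/2Z × Z/2Z)

f factors as (x^2 - 142)(x^2 - 11), so the splitting field is K = Q(sqrt(142), sqrt(11)). The elements 142, 11, 1562 are all non-squares in Q, so sqrt(142) and sqrt(11) generate independent quadratic extensions. Thus [K:Q] = 4 and Gal(K/Q) is generated by the two order-2 automorphisms sqrt(142) ↦ -sqrt(142) and sqrt(11) ↦ -sqrt(11), giving V_4.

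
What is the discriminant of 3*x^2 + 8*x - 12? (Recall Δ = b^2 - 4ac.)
Δ = 208

For a quadratic a x^2 + b x + c the discriminant is Δ = b^2 - 4ac = (8)^2 - 4*(3)*(-12) = 64 - (-144) = 208.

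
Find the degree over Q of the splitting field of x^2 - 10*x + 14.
[K:Q] = 2

The discriminant of x^2 + (-10)*x + (14) is b^2 - 4c = 100 - (56) = 44. Since 44 is not a perfect square in Q, the polynomial is irreducible over Q. Its two roots generate a degree-2 extension, so [K:Q] = 2.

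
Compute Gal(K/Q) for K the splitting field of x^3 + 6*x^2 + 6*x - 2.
Gal(K/Q) = S_3 (symmetric group of order 6)

Compute the discriminant of x^3 + (6)*x^2 + (6)*x + (-2): Δ = 756. Since Δ is not a rational square, the Galois group is not contained in A_3; it must be the full S_3 (irreducibility of the cubic rules out anything smaller).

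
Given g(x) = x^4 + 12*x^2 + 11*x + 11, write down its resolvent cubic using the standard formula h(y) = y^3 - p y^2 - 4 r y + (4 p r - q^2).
h(y) = y^3 - 12*y^2 - 44*y + 407

Identify coefficients: p = 12, q = 11, r = 11.
Plug into h(y) = y^3 - p y^2 - 4 r y + (4 p r - q^2):
  h(y) = y^3 - (12) y^2 - 4*(11) y + (4*(12)*(11) - (11)^2)
       = y^3 + (-12) y^2 + (-44) y + (407).
Simplifying: h(y) = y^3 - 12*y^2 - 44*y + 407.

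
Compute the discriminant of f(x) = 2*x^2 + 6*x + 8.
Δ = -28

For a quadratic a x^2 + b x + c the discriminant is Δ = b^2 - 4ac = (6)^2 - 4*(2)*(8) = 36 - (64) = -28.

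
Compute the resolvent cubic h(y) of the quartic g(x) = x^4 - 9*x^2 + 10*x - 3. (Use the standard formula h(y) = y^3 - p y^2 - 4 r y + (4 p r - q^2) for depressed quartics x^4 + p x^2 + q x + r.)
h(y) = y^3 + 9*y^2 + 12*y + 8

Identify coefficients: p = -9, q = 10, r = -3.
Plug into h(y) = y^3 - p y^2 - 4 r y + (4 p r - q^2):
  h(y) = y^3 - (-9) y^2 - 4*(-3) y + (4*(-9)*(-3) - (10)^2)
       = y^3 + (9) y^2 + (12) y + (8).
Simplifying: h(y) = y^3 + 9*y^2 + 12*y + 8.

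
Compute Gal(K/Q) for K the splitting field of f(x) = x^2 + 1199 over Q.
Gal(K/Q) = Z/2Z (cyclic of order 2)

x^2 + 1199 is irreducible over Q since -1199 is not a rational square. The splitting field Q(sqrt(-1199)) has degree 2 over Q, and its unique nontrivial automorphism is sqrt(-1199) ↦ -sqrt(-1199). Hence Gal(Q(sqrt(-1199))/Q) = Z/2Z.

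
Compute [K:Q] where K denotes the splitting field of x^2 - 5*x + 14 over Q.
[K:Q] = 2

The discriminant of x^2 + (-5)*x + (14) is b^2 - 4c = 25 - (56) = -31. Since -31 is not a perfect square in Q, the polynomial is irreducible over Q. Its two roots generate a degree-2 extension, so [K:Q] = 2.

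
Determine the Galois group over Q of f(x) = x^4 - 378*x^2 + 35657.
Gal(K/Q) = V_4 (Klein four-group, Z/2Z × Z/2Z)

f factors as (x^2 - 197)(x^2 - 181), so the splitting field is K = Q(sqrt(197), sqrt(181)). The elements 197, 181, 35657 are all non-squares in Q, so sqrt(197) and sqrt(181) generate independent quadratic extensions. Thus [K:Q] = 4 and Gal(K/Q) is generated by the two order-2 automorphisms sqrt(197) ↦ -sqrt(197) and sqrt(181) ↦ -sqrt(181), giving V_4.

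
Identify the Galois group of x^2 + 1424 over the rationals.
Gal(K/Q) = Z/2Z (cyclic of order 2)

x^2 + 1424 is irreducible over Q since -1424 is not a rational square. The splitting field Q(sqrt(-1424)) has degree 2 over Q, and its unique nontrivial automorphism is sqrt(-1424) ↦ -sqrt(-1424). Hence Gal(Q(sqrt(-1424))/Q) = Z/2Z.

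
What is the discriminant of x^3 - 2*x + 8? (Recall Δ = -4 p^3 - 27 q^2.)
Δ = -1696

For a depressed cubic x^3 + p x + q the discriminant is Δ = -4 p^3 - 27 q^2 = -4*(-2)^3 - 27*(8)^2 = 32 - 1728 = -1696.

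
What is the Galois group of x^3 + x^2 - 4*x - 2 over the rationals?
Gal(K/Q) = S_3 (symmetric group of order 6)

Compute the discriminant of x^3 + (1)*x^2 + (-4)*x + (-2): Δ = 316. Since Δ is not a rational square, the Galois group is not contained in A_3; it must be the full S_3 (irreducibility of the cubic rules out anything smaller).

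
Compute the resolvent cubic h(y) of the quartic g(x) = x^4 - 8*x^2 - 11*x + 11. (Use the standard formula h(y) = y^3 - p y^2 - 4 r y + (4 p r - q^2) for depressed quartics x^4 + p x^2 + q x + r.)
h(y) = y^3 + 8*y^2 - 44*y - 473

Identify coefficients: p = -8, q = -11, r = 11.
Plug into h(y) = y^3 - p y^2 - 4 r y + (4 p r - q^2):
  h(y) = y^3 - (-8) y^2 - 4*(11) y + (4*(-8)*(11) - (-11)^2)
       = y^3 + (8) y^2 + (-44) y + (-473).
Simplifying: h(y) = y^3 + 8*y^2 - 44*y - 473.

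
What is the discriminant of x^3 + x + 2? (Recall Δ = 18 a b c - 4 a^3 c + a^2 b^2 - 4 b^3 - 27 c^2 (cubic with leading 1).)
Δ = -112

For x^3 + a x^2 + b x + c the discriminant is Δ = 18 a b c - 4 a^3 c + a^2 b^2 - 4 b^3 - 27 c^2.
Plug a = 0, b = 1, c = 2:
  18*(0)*(1)*(2) - 4*(0)^3*(2) + (0)^2*(1)^2 - 4*(1)^3 - 27*(2)^2
  = 0 + (0) + 0 + (-4) + (-108)
  = -112.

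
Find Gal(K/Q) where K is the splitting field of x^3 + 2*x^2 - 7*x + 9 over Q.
Gal(K/Q) = S_3 (symmetric group of order 6)

Compute the discriminant of x^3 + (2)*x^2 + (-7)*x + (9): Δ = -3175. Since Δ is not a rational square, the Galois group is not contained in A_3; it must be the full S_3 (irreducibility of the cubic rules out anything smaller).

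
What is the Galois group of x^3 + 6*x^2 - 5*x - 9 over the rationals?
Gal(K/Q) = S_3 (symmetric group of order 6)

Compute the discriminant of x^3 + (6)*x^2 + (-5)*x + (-9): Δ = 11849. Since Δ is not a rational square, the Galois group is not contained in A_3; it must be the full S_3 (irreducibility of the cubic rules out anything smaller).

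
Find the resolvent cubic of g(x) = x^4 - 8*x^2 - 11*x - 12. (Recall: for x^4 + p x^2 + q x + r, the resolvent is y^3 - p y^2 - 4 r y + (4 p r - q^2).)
h(y) = y^3 + 8*y^2 + 48*y + 263

Identify coefficients: p = -8, q = -11, r = -12.
Plug into h(y) = y^3 - p y^2 - 4 r y + (4 p r - q^2):
  h(y) = y^3 - (-8) y^2 - 4*(-12) y + (4*(-8)*(-12) - (-11)^2)
       = y^3 + (8) y^2 + (48) y + (263).
Simplifying: h(y) = y^3 + 8*y^2 + 48*y + 263.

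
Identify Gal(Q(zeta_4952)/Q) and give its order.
|Gal(Q(zeta_4952)/Q)| = phi(4952) = 2472; group ≅ (Z/4952Z)^* ≅ Z/2Z × Z/2Z × Z/618Z

The n-th cyclotomic polynomial Φ_4952(x) is the minimal polynomial of zeta_4952 over Q and has degree phi(4952) = 2472. So Q(zeta_4952) is a degree-2472 Galois extension with Galois group (Z/4952Z)^*. By CRT, (Z/4952Z)^* ≅ (Z/8Z)^* × (Z/619Z)^*. Each prime-power unit group is (Z/8Z)^* ≅ Z/2Z × Z/2Z; (Z/619Z)^* ≅ Z/618Z. Hence Gal(Q(zeta_4952)/Q) ≅ Z/2Z × Z/2Z × Z/618Z.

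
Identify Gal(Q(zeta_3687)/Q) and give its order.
|Gal(Q(zeta_3687)/Q)| = phi(3687) = 2456; group ≅ (Z/3687Z)^* ≅ Z/2Z × Z/1228Z

The n-th cyclotomic polynomial Φ_3687(x) is the minimal polynomial of zeta_3687 over Q and has degree phi(3687) = 2456. So Q(zeta_3687) is a degree-2456 Galois extension with Galois group (Z/3687Z)^*. By CRT, (Z/3687Z)^* ≅ (Z/3Z)^* × (Z/1229Z)^*. Each prime-power unit group is (Z/3Z)^* ≅ Z/2Z; (Z/1229Z)^* ≅ Z/1228Z. Hence Gal(Q(zeta_3687)/Q) ≅ Z/2Z × Z/1228Z.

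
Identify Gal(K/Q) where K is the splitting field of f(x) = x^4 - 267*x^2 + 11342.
Gal(K/Q) = V_4 (Klein four-group, Z/2Z × Z/2Z)

f factors as (x^2 - 53)(x^2 - 214), so the splitting field is K = Q(sqrt(53), sqrt(214)). The elements 53, 214, 11342 are all non-squares in Q, so sqrt(53) and sqrt(214) generate independent quadratic extensions. Thus [K:Q] = 4 and Gal(K/Q) is generated by the two order-2 automorphisms sqrt(53) ↦ -sqrt(53) and sqrt(214) ↦ -sqrt(214), giving V_4.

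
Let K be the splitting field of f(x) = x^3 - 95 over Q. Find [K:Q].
[K:Q] = 6

x^3 - 95 has one real root r = 95^(1/3) and two complex roots r*zeta_3, r*zeta_3^2 where zeta_3 = e^(2*pi*i/3). The splitting field is Q(r, zeta_3). [Q(r):Q] = 3 and [Q(zeta_3):Q] = 2 with gcd = 1, so [Q(r, zeta_3):Q] = 3 * 2 = 6.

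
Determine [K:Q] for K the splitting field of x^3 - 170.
[K:Q] = 6

x^3 - 170 has one real root r = 170^(1/3) and two complex roots r*zeta_3, r*zeta_3^2 where zeta_3 = e^(2*pi*i/3). The splitting field is Q(r, zeta_3). [Q(r):Q] = 3 and [Q(zeta_3):Q] = 2 with gcd = 1, so [Q(r, zeta_3):Q] = 3 * 2 = 6.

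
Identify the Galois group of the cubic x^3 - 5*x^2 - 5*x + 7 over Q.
Gal(K/Q) = S_3 (symmetric group of order 6)

Compute the discriminant of x^3 + (-5)*x^2 + (-5)*x + (7): Δ = 6452. Since Δ is not a rational square, the Galois group is not contained in A_3; it must be the full S_3 (irreducibility of the cubic rules out anything smaller).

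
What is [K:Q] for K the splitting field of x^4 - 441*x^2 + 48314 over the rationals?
[K:Q] = 4

f factors as (x^2 - 238)(x^2 - 203); the splitting field is K = Q(sqrt(238), sqrt(203)). Since 238, 203, and 48314 are all non-squares in Q, the three subfields Q(sqrt(238)), Q(sqrt(203)), Q(sqrt(48314)) are distinct degree-2 extensions, so [K:Q] = 4 (Klein four Galois group).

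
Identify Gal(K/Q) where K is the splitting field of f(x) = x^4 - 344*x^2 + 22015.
Gal(K/Q) = V_4 (Klein four-group, Z/2Z × Z/2Z)

f factors as (x^2 - 259)(x^2 - 85), so the splitting field is K = Q(sqrt(259), sqrt(85)). The elements 259, 85, 22015 are all non-squares in Q, so sqrt(259) and sqrt(85) generate independent quadratic extensions. Thus [K:Q] = 4 and Gal(K/Q) is generated by the two order-2 automorphisms sqrt(259) ↦ -sqrt(259) and sqrt(85) ↦ -sqrt(85), giving V_4.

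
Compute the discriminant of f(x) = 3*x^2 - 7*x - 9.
Δ = 157

For a quadratic a x^2 + b x + c the discriminant is Δ = b^2 - 4ac = (-7)^2 - 4*(3)*(-9) = 49 - (-108) = 157.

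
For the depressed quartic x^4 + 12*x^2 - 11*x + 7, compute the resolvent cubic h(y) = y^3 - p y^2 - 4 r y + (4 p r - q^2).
h(y) = y^3 - 12*y^2 - 28*y + 215

Identify coefficients: p = 12, q = -11, r = 7.
Plug into h(y) = y^3 - p y^2 - 4 r y + (4 p r - q^2):
  h(y) = y^3 - (12) y^2 - 4*(7) y + (4*(12)*(7) - (-11)^2)
       = y^3 + (-12) y^2 + (-28) y + (215).
Simplifying: h(y) = y^3 - 12*y^2 - 28*y + 215.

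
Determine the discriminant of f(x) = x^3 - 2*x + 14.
Δ = -5260

For a depressed cubic x^3 + p x + q the discriminant is Δ = -4 p^3 - 27 q^2 = -4*(-2)^3 - 27*(14)^2 = 32 - 5292 = -5260.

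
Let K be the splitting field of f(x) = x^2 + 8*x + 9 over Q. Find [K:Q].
[K:Q] = 2

The discriminant of x^2 + (8)*x + (9) is b^2 - 4c = 64 - (36) = 28. Since 28 is not a perfect square in Q, the polynomial is irreducible over Q. Its two roots generate a degree-2 extension, so [K:Q] = 2.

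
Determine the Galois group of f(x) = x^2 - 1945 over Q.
Gal(K/Q) = Z/2Z (cyclic of order 2)

x^2 - 1945 is irreducible over Q since 1945 is not a rational square. The splitting field Q(sqrt(1945)) has degree 2 over Q, and its unique nontrivial automorphism is sqrt(1945) ↦ -sqrt(1945). Hence Gal(Q(sqrt(1945))/Q) = Z/2Z.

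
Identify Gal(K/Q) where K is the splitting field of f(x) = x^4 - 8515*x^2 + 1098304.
Gal(K/Q) = Z/2Z (cyclic of order 2)

f factors as (x^2 - 8384)(x^2 - 131), so the splitting field is K = Q(sqrt(8384), sqrt(131)). The squarefree part of 8384 is 131 and the squarefree part of 131 is also 131, so sqrt(8384) and sqrt(131) are both rational multiples of sqrt(131). Hence Q(sqrt(8384)) = Q(sqrt(131)) = Q(sqrt(131)), and the splitting field collapses to a single degree-2 extension with Galois group Z/2Z.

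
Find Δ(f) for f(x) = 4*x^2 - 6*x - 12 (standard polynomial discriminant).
Δ = 228

For a quadratic a x^2 + b x + c the discriminant is Δ = b^2 - 4ac = (-6)^2 - 4*(4)*(-12) = 36 - (-192) = 228.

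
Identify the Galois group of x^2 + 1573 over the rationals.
Gal(K/Q) = Z/2Z (cyclic of order 2)

x^2 + 1573 is irreducible over Q since -1573 is not a rational square. The splitting field Q(sqrt(-1573)) has degree 2 over Q, and its unique nontrivial automorphism is sqrt(-1573) ↦ -sqrt(-1573). Hence Gal(Q(sqrt(-1573))/Q) = Z/2Z.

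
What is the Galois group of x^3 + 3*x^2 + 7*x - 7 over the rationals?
Gal(K/Q) = S_3 (symmetric group of order 6)

Compute the discriminant of x^3 + (3)*x^2 + (7)*x + (-7): Δ = -4144. Since Δ is not a rational square, the Galois group is not contained in A_3; it must be the full S_3 (irreducibility of the cubic rules out anything smaller).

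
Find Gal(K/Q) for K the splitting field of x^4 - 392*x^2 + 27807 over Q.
Gal(K/Q) = V_4 (Klein four-group, Z/2Z × Z/2Z)

f factors as (x^2 - 299)(x^2 - 93), so the splitting field is K = Q(sqrt(299), sqrt(93)). The elements 299, 93, 27807 are all non-squares in Q, so sqrt(299) and sqrt(93) generate independent quadratic extensions. Thus [K:Q] = 4 and Gal(K/Q) is generated by the two order-2 automorphisms sqrt(299) ↦ -sqrt(299) and sqrt(93) ↦ -sqrt(93), giving V_4.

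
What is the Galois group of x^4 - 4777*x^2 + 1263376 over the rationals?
Gal(K/Q) = Z/2Z (cyclic of order 2)

f factors as (x^2 - 4496)(x^2 - 281), so the splitting field is K = Q(sqrt(4496), sqrt(281)). The squarefree part of 4496 is 281 and the squarefree part of 281 is also 281, so sqrt(4496) and sqrt(281) are both rational multiples of sqrt(281). Hence Q(sqrt(4496)) = Q(sqrt(281)) = Q(sqrt(281)), and the splitting field collapses to a single degree-2 extension with Galois group Z/2Z.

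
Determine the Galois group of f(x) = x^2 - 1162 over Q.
Gal(K/Q) = Z/2Z (cyclic of order 2)

x^2 - 1162 is irreducible over Q since 1162 is not a rational square. The splitting field Q(sqrt(1162)) has degree 2 over Q, and its unique nontrivial automorphism is sqrt(1162) ↦ -sqrt(1162). Hence Gal(Q(sqrt(1162))/Q) = Z/2Z.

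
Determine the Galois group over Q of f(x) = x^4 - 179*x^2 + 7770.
Gal(K/Q) = V_4 (Klein four-group, Z/2Z × Z/2Z)

f factors as (x^2 - 105)(x^2 - 74), so the splitting field is K = Q(sqrt(105), sqrt(74)). The elements 105, 74, 7770 are all non-squares in Q, so sqrt(105) and sqrt(74) generate independent quadratic extensions. Thus [K:Q] = 4 and Gal(K/Q) is generated by the two order-2 automorphisms sqrt(105) ↦ -sqrt(105) and sqrt(74) ↦ -sqrt(74), giving V_4.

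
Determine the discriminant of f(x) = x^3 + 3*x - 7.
Δ = -1431

For a depressed cubic x^3 + p x + q the discriminant is Δ = -4 p^3 - 27 q^2 = -4*(3)^3 - 27*(-7)^2 = -108 - 1323 = -1431.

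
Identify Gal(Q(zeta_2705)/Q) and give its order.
|Gal(Q(zeta_2705)/Q)| = phi(2705) = 2160; group ≅ (Z/2705Z)^* ≅ Z/4Z × Z/540Z

The n-th cyclotomic polynomial Φ_2705(x) is the minimal polynomial of zeta_2705 over Q and has degree phi(2705) = 2160. So Q(zeta_2705) is a degree-2160 Galois extension with Galois group (Z/2705Z)^*. By CRT, (Z/2705Z)^* ≅ (Z/5Z)^* × (Z/541Z)^*. Each prime-power unit group is (Z/5Z)^* ≅ Z/4Z; (Z/541Z)^* ≅ Z/540Z. Hence Gal(Q(zeta_2705)/Q) ≅ Z/4Z × Z/540Z.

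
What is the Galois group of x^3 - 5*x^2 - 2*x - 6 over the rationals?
Gal(K/Q) = S_3 (symmetric group of order 6)

Compute the discriminant of x^3 + (-5)*x^2 + (-2)*x + (-6): Δ = -4920. Since Δ is not a rational square, the Galois group is not contained in A_3; it must be the full S_3 (irreducibility of the cubic rules out anything smaller).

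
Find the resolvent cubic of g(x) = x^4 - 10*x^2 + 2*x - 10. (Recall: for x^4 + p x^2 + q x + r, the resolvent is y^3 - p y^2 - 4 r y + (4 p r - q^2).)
h(y) = y^3 + 10*y^2 + 40*y + 396

Identify coefficients: p = -10, q = 2, r = -10.
Plug into h(y) = y^3 - p y^2 - 4 r y + (4 p r - q^2):
  h(y) = y^3 - (-10) y^2 - 4*(-10) y + (4*(-10)*(-10) - (2)^2)
       = y^3 + (10) y^2 + (40) y + (396).
Simplifying: h(y) = y^3 + 10*y^2 + 40*y + 396.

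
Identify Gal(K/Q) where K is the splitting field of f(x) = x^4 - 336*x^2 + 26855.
Gal(K/Q) = V_4 (Klein four-group, Z/2Z × Z/2Z)

f factors as (x^2 - 131)(x^2 - 205), so the splitting field is K = Q(sqrt(131), sqrt(205)). The elements 131, 205, 26855 are all non-squares in Q, so sqrt(131) and sqrt(205) generate independent quadratic extensions. Thus [K:Q] = 4 and Gal(K/Q) is generated by the two order-2 automorphisms sqrt(131) ↦ -sqrt(131) and sqrt(205) ↦ -sqrt(205), giving V_4.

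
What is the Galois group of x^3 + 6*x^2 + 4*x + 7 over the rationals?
Gal(K/Q) = S_3 (symmetric group of order 6)

Compute the discriminant of x^3 + (6)*x^2 + (4)*x + (7): Δ = -4027. Since Δ is not a rational square, the Galois group is not contained in A_3; it must be the full S_3 (irreducibility of the cubic rules out anything smaller).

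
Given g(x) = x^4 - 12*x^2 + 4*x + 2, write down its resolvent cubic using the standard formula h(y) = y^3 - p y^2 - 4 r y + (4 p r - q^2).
h(y) = y^3 + 12*y^2 - 8*y - 112

Identify coefficients: p = -12, q = 4, r = 2.
Plug into h(y) = y^3 - p y^2 - 4 r y + (4 p r - q^2):
  h(y) = y^3 - (-12) y^2 - 4*(2) y + (4*(-12)*(2) - (4)^2)
       = y^3 + (12) y^2 + (-8) y + (-112).
Simplifying: h(y) = y^3 + 12*y^2 - 8*y - 112.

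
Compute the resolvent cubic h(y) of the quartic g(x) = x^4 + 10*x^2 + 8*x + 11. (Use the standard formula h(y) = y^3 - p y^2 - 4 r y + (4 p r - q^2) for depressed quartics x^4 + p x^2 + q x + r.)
h(y) = y^3 - 10*y^2 - 44*y + 376

Identify coefficients: p = 10, q = 8, r = 11.
Plug into h(y) = y^3 - p y^2 - 4 r y + (4 p r - q^2):
  h(y) = y^3 - (10) y^2 - 4*(11) y + (4*(10)*(11) - (8)^2)
       = y^3 + (-10) y^2 + (-44) y + (376).
Simplifying: h(y) = y^3 - 10*y^2 - 44*y + 376.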